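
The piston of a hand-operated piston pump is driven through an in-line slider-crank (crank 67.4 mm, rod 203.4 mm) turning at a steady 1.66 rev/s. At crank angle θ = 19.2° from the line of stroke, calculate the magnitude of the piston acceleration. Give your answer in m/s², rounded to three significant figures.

8.87

ω = 2π·1.66 = 10.43 rad/s
x(θ) = r cosθ + √(L² − r² sin²θ); with ω constant, a = ω²·d²x/dθ².
d²x/dθ² = −r cosθ − r²(cos2θ)/√u − r⁴ sin²2θ/(4u^{3/2}),  u = L² − r² sin²θ = 0.0408802 m².
Substituting r = 0.0674 m, L = 0.2034 m, θ = 19.2°: d²x/dθ² = -0.0815 m.
a = ω²·d²x/dθ² = (10.43)²·(-0.0815) = -8.8661 m/s²;  |a| = 8.8661 m/s².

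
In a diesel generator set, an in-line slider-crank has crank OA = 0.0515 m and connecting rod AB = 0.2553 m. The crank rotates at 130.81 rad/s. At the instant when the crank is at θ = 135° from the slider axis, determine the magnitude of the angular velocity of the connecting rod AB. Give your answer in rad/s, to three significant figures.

18.9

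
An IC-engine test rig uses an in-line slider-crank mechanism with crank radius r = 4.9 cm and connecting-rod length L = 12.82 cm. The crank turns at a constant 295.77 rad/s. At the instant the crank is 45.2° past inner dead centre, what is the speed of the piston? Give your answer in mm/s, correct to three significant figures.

ω = 295.8 rad/s
For an in-line slider-crank, x = r cosθ + √(L² − r² sin²θ), so v = −rω sinθ·[1 + r cosθ/√(L² − r² sin²θ)].
With r = 0.049 m, L = 0.1282 m, θ = 45.2°: √(L² − r² sin²θ) = 0.1234 m.
v = −0.049·295.8·0.70957·[1 + 0.049·0.70463/0.1234] = -13.161 m/s.
|v| = 13.161 m/s = 13161 mm/s.

13200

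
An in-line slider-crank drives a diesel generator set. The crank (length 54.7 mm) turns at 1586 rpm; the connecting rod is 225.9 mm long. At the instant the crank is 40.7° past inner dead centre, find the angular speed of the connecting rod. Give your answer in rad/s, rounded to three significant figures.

ω = 166.1 rad/s (converted from 1586 rpm).
The rod makes angle φ with the slider axis where L sinφ = r sinθ; differentiating, L cosφ·φ̇ = r ω cosθ.
L cosφ = √(L² − r² sin²θ) = 0.22307 m.
|ω_rod| = r ω |cosθ| / √(L² − r² sin²θ) = 0.0547·166.1·0.75813/0.22307 = 30.877 rad/s.

30.9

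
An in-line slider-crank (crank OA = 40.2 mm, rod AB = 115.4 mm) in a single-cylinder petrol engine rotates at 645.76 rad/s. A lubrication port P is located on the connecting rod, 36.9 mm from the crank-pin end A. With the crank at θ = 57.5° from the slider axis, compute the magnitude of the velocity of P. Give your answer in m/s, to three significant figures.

ω = 645.8 rad/s.  Crank-pin speed |V_A| = rω = 25.96 m/s, perpendicular to OA.
Rod angle: sinφ = −(r/L) sinθ ⇒ φ = -17.085°; ω_rod = −rω cosθ/√(L²−r²sin²θ) = -126.45 rad/s.
V_P = V_A + ω_rod × AP, with AP = 0.0369 m along the rod.
Components: V_Px = −rω sinθ − a·ω_rod·sinφ = -23.265 m/s;  V_Py = rω cosθ + a·ω_rod·cosφ = +9.4881 m/s.
|V_P| = √(V_Px² + V_Py²) = 25.125 m/s.

25.1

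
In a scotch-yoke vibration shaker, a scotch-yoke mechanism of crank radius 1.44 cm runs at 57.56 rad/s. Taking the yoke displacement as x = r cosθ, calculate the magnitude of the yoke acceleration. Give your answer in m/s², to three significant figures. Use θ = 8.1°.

47.2

ω = 57.56 rad/s
x = r cosθ ⇒ ẍ = −rω² cosθ (ω constant).
|a| = rω²|cosθ| = 0.0144·(57.56)²·|cos 8.1°| = 47.233 m/s².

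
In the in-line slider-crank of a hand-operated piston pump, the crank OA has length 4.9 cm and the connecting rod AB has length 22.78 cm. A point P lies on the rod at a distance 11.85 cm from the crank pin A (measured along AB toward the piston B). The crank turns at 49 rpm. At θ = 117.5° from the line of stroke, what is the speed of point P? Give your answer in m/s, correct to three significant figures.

0.219

ω = 5.131 rad/s.  Crank-pin speed |V_A| = rω = 0.25143 m/s, perpendicular to OA.
Rod angle: sinφ = −(r/L) sinθ ⇒ φ = -10.999°; ω_rod = −rω cosθ/√(L²−r²sin²θ) = +0.51919 rad/s.
V_P = V_A + ω_rod × AP, with AP = 0.1185 m along the rod.
Components: V_Px = −rω sinθ − a·ω_rod·sinφ = -0.21128 m/s;  V_Py = rω cosθ + a·ω_rod·cosφ = -0.055705 m/s.
|V_P| = √(V_Px² + V_Py²) = 0.2185 m/s.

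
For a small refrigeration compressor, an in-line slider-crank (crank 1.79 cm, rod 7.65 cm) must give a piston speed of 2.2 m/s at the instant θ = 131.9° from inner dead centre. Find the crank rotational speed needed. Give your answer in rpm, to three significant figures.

1870

For an in-line slider-crank, |v_piston| = rω|sinθ|·[1 + r cosθ/√(L² − r² sin²θ)].
With r = 0.0179 m, L = 0.0765 m, θ = 131.9°: the bracketed kinematic factor |dx/dθ| = 0.011209 m.
ω = v/|dx/dθ| = 2.2/0.011209 = 196.27 rad/s.
N = 60ω/(2π) = 1874.3 rpm.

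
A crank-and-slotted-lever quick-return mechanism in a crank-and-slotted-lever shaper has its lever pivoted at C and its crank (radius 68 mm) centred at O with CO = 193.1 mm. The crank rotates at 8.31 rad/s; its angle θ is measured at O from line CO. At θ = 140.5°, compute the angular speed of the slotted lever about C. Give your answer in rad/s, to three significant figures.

2.11

ω = 8.31 rad/s
Crank pin A relative to C: A = (d + r cosθ, r sinθ); lever angle φ = atan2(r sinθ, d + r cosθ).
Differentiating tanφ: φ̇ = rω(d cosθ + r)/(d² + r² + 2dr cosθ).
d² + r² + 2dr cosθ = |CA|² = 0.0216475 m²;  d cosθ + r = -0.081001 m.
|ω_lever| = |0.068·8.31·-0.081001| / 0.0216475 = 2.1144 rad/s.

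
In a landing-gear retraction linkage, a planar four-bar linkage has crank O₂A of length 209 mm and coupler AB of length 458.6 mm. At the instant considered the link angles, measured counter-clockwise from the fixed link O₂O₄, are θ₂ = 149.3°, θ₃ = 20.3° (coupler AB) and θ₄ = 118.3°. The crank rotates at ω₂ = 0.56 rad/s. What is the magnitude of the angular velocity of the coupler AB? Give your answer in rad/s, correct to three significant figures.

0.133

ω₂ = 0.56 rad/s
Differentiating the loop-closure r₂e^{iθ₂}+r₃e^{iθ₃}=r₁+r₄e^{iθ₄} gives r₂ω₂e^{iθ₂}+r₃ω₃e^{iθ₃}=r₄ω₄e^{iθ₄}.
Eliminating the other unknown: ω₃ = r₂ω₂ sin(θ₄−θ₂) / [r₃ sin(θ₃−θ₄)].
Numerator sine = -0.51504; denominator sine = -0.99027.
Result = 0.209·0.56·(-0.51504) / (0.4586·(-0.99027)) = +0.13274 rad/s; magnitude 0.13274 rad/s.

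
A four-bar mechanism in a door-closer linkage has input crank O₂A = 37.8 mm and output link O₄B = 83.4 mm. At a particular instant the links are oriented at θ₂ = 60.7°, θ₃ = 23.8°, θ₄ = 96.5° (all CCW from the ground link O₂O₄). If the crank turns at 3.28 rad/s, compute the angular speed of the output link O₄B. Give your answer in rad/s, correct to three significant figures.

0.935

ω₂ = 3.28 rad/s
Differentiating the loop-closure r₂e^{iθ₂}+r₃e^{iθ₃}=r₁+r₄e^{iθ₄} gives r₂ω₂e^{iθ₂}+r₃ω₃e^{iθ₃}=r₄ω₄e^{iθ₄}.
Eliminating the other unknown: ω₄ = r₂ω₂ sin(θ₂−θ₃) / [r₄ sin(θ₄−θ₃)].
Numerator sine = +0.60042; denominator sine = +0.95476.
Result = 0.0378·3.28·(+0.60042) / (0.0834·(+0.95476)) = +0.93489 rad/s; magnitude 0.93489 rad/s.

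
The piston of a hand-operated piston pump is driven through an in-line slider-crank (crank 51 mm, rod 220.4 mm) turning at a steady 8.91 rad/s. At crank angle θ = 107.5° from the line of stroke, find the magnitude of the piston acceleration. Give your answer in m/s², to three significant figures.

2.00

ω = 8.91 rad/s
x(θ) = r cosθ + √(L² − r² sin²θ); with ω constant, a = ω²·d²x/dθ².
d²x/dθ² = −r cosθ − r²(cos2θ)/√u − r⁴ sin²2θ/(4u^{3/2}),  u = L² − r² sin²θ = 0.0462104 m².
Substituting r = 0.051 m, L = 0.2204 m, θ = 107.5°: d²x/dθ² = +0.025191 m.
a = ω²·d²x/dθ² = (8.91)²·(+0.025191) = +1.9999 m/s²;  |a| = 1.9999 m/s².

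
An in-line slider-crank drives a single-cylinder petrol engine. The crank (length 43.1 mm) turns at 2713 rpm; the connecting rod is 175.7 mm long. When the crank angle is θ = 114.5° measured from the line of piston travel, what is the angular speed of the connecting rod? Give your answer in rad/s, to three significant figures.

ω = 284.1 rad/s (converted from 2713 rpm).
The rod makes angle φ with the slider axis where L sinφ = r sinθ; differentiating, L cosφ·φ̇ = r ω cosθ.
L cosφ = √(L² − r² sin²θ) = 0.17127 m.
|ω_rod| = r ω |cosθ| / √(L² − r² sin²θ) = 0.0431·284.1·0.41469/0.17127 = 29.649 rad/s.

29.6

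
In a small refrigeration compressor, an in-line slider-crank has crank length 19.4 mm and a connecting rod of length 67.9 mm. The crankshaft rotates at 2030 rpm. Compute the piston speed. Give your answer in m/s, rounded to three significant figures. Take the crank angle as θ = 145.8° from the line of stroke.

1.76

ω = 2π·2030/60 = 212.6 rad/s
For an in-line slider-crank, x = r cosθ + √(L² − r² sin²θ), so v = −rω sinθ·[1 + r cosθ/√(L² − r² sin²θ)].
With r = 0.0194 m, L = 0.0679 m, θ = 145.8°: √(L² − r² sin²θ) = 0.067019 m.
v = −0.0194·212.6·0.56208·[1 + 0.0194·-0.82708/0.067019] = -1.7631 m/s.
|v| = 1.7631 m/s.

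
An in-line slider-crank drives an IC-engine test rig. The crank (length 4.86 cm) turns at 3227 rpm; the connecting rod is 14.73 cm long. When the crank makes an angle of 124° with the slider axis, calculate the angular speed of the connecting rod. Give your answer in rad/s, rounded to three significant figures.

ω = 337.9 rad/s (converted from 3227 rpm).
The rod makes angle φ with the slider axis where L sinφ = r sinθ; differentiating, L cosφ·φ̇ = r ω cosθ.
L cosφ = √(L² − r² sin²θ) = 0.14168 m.
|ω_rod| = r ω |cosθ| / √(L² − r² sin²θ) = 0.0486·337.9·0.55919/0.14168 = 64.82 rad/s.

64.8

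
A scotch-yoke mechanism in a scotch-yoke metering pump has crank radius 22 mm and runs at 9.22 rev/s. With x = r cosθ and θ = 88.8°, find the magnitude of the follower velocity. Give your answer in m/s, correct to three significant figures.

ω = 57.93 rad/s (from 9.22 rev/s).
x = r cosθ ⇒ ẋ = −rω sinθ.
|v| = rω|sinθ| = 0.022·57.93·|sin 88.8°| = 1.2742 m/s.

1.27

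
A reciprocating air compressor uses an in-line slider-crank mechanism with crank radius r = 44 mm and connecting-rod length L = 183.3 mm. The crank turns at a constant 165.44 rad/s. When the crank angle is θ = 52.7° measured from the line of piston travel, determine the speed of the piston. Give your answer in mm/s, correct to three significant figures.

ω = 165.4 rad/s
For an in-line slider-crank, x = r cosθ + √(L² − r² sin²θ), so v = −rω sinθ·[1 + r cosθ/√(L² − r² sin²θ)].
With r = 0.044 m, L = 0.1833 m, θ = 52.7°: √(L² − r² sin²θ) = 0.17993 m.
v = −0.044·165.4·0.79547·[1 + 0.044·0.60599/0.17993] = -6.6486 m/s.
|v| = 6.6486 m/s = 6648.6 mm/s.

6650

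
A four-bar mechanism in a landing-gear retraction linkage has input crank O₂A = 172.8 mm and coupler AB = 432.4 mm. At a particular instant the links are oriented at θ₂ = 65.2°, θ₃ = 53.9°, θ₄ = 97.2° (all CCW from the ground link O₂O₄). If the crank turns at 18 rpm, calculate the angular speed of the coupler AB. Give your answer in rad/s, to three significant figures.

0.582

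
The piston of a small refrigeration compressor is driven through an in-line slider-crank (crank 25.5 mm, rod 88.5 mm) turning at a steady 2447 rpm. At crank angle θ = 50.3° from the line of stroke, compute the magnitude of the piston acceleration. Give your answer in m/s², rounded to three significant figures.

ω = 2π·2447/60 = 256.2 rad/s
x(θ) = r cosθ + √(L² − r² sin²θ); with ω constant, a = ω²·d²x/dθ².
d²x/dθ² = −r cosθ − r²(cos2θ)/√u − r⁴ sin²2θ/(4u^{3/2}),  u = L² − r² sin²θ = 0.00744732 m².
Substituting r = 0.0255 m, L = 0.0885 m, θ = 50.3°: d²x/dθ² = -0.015061 m.
a = ω²·d²x/dθ² = (256.2)²·(-0.015061) = -988.99 m/s²;  |a| = 988.99 m/s².

989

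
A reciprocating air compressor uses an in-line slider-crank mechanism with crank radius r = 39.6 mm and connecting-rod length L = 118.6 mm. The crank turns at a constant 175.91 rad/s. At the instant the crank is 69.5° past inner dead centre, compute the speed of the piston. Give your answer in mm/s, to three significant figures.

ω = 175.9 rad/s
For an in-line slider-crank, x = r cosθ + √(L² − r² sin²θ), so v = −rω sinθ·[1 + r cosθ/√(L² − r² sin²θ)].
With r = 0.0396 m, L = 0.1186 m, θ = 69.5°: √(L² − r² sin²θ) = 0.11265 m.
v = −0.0396·175.9·0.93667·[1 + 0.0396·0.35021/0.11265] = -7.3282 m/s.
|v| = 7.3282 m/s = 7328.2 mm/s.

7330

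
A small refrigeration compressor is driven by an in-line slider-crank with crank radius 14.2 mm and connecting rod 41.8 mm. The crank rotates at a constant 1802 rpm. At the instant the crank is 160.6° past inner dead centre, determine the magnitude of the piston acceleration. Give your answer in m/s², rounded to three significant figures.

340

ω = 2π·1802/60 = 188.7 rad/s
x(θ) = r cosθ + √(L² − r² sin²θ); with ω constant, a = ω²·d²x/dθ².
d²x/dθ² = −r cosθ − r²(cos2θ)/√u − r⁴ sin²2θ/(4u^{3/2}),  u = L² − r² sin²θ = 0.00172499 m².
Substituting r = 0.0142 m, L = 0.0418 m, θ = 160.6°: d²x/dθ² = +0.0095544 m.
a = ω²·d²x/dθ² = (188.7)²·(+0.0095544) = +340.23 m/s²;  |a| = 340.23 m/s².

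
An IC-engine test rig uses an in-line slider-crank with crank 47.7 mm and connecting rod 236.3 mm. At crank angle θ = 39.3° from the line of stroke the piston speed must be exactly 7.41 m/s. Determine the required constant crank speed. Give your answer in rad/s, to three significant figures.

For an in-line slider-crank, |v_piston| = rω|sinθ|·[1 + r cosθ/√(L² − r² sin²θ)].
With r = 0.0477 m, L = 0.2363 m, θ = 39.3°: the bracketed kinematic factor |dx/dθ| = 0.034971 m.
ω = v/|dx/dθ| = 7.41/0.034971 = 211.89 rad/s.

212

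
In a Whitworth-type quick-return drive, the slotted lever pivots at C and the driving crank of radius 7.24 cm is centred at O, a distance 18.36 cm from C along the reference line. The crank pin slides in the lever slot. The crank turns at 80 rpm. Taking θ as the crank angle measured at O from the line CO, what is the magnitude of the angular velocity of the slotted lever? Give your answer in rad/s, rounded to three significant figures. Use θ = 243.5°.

0.213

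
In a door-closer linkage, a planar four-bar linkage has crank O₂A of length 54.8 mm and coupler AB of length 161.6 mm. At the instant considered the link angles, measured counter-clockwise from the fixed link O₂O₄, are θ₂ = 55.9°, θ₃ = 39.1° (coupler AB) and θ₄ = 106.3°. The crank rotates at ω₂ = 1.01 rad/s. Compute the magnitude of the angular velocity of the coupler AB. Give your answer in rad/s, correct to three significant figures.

0.286

ω₂ = 1.01 rad/s
Differentiating the loop-closure r₂e^{iθ₂}+r₃e^{iθ₃}=r₁+r₄e^{iθ₄} gives r₂ω₂e^{iθ₂}+r₃ω₃e^{iθ₃}=r₄ω₄e^{iθ₄}.
Eliminating the other unknown: ω₃ = r₂ω₂ sin(θ₄−θ₂) / [r₃ sin(θ₃−θ₄)].
Numerator sine = +0.77051; denominator sine = -0.92186.
Result = 0.0548·1.01·(+0.77051) / (0.1616·(-0.92186)) = -0.28627 rad/s; magnitude 0.28627 rad/s.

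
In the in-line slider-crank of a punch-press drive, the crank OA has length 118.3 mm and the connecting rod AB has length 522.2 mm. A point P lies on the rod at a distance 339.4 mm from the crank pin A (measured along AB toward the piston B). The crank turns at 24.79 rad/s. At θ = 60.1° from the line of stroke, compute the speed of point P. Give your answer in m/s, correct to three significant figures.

2.78

ω = 24.79 rad/s.  Crank-pin speed |V_A| = rω = 2.9327 m/s, perpendicular to OA.
Rod angle: sinφ = −(r/L) sinθ ⇒ φ = -11.326°; ω_rod = −rω cosθ/√(L²−r²sin²θ) = -2.8551 rad/s.
V_P = V_A + ω_rod × AP, with AP = 0.3394 m along the rod.
Components: V_Px = −rω sinθ − a·ω_rod·sinφ = -2.7326 m/s;  V_Py = rω cosθ + a·ω_rod·cosφ = +0.51175 m/s.
|V_P| = √(V_Px² + V_Py²) = 2.7801 m/s.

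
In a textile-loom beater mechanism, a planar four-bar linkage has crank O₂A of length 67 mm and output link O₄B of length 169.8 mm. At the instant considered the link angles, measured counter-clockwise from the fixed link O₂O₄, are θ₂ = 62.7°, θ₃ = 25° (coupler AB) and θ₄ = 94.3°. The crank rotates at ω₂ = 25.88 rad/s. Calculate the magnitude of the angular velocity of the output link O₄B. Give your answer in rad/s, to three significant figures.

6.68

ω₂ = 25.88 rad/s
Differentiating the loop-closure r₂e^{iθ₂}+r₃e^{iθ₃}=r₁+r₄e^{iθ₄} gives r₂ω₂e^{iθ₂}+r₃ω₃e^{iθ₃}=r₄ω₄e^{iθ₄}.
Eliminating the other unknown: ω₄ = r₂ω₂ sin(θ₂−θ₃) / [r₄ sin(θ₄−θ₃)].
Numerator sine = +0.61153; denominator sine = +0.93544.
Result = 0.067·25.88·(+0.61153) / (0.1698·(+0.93544)) = +6.6757 rad/s; magnitude 6.6757 rad/s.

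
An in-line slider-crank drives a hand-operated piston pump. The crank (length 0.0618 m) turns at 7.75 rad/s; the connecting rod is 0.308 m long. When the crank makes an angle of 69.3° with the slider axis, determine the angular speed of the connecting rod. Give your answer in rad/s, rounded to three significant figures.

0.560

ω = 7.75 rad/s
The rod makes angle φ with the slider axis where L sinφ = r sinθ; differentiating, L cosφ·φ̇ = r ω cosθ.
L cosφ = √(L² − r² sin²θ) = 0.30253 m.
|ω_rod| = r ω |cosθ| / √(L² − r² sin²θ) = 0.0618·7.75·0.35347/0.30253 = 0.55961 rad/s.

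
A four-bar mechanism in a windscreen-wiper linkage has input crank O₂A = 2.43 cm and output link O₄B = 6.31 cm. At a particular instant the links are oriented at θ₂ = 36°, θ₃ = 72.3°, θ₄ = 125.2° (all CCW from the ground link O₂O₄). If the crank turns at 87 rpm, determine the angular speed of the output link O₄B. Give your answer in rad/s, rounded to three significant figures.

2.60

ω₂ = 9.111 rad/s (from 87 rpm).
Differentiating the loop-closure r₂e^{iθ₂}+r₃e^{iθ₃}=r₁+r₄e^{iθ₄} gives r₂ω₂e^{iθ₂}+r₃ω₃e^{iθ₃}=r₄ω₄e^{iθ₄}.
Eliminating the other unknown: ω₄ = r₂ω₂ sin(θ₂−θ₃) / [r₄ sin(θ₄−θ₃)].
Numerator sine = -0.59201; denominator sine = +0.79758.
Result = 0.0243·9.111·(-0.59201) / (0.0631·(+0.79758)) = -2.6042 rad/s; magnitude 2.6042 rad/s.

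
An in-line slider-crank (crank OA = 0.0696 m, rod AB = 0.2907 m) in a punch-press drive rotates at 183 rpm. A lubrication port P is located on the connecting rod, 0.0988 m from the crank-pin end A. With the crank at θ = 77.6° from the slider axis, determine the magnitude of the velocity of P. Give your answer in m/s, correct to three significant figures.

1.34

ω = 19.16 rad/s.  Crank-pin speed |V_A| = rω = 1.3338 m/s, perpendicular to OA.
Rod angle: sinφ = −(r/L) sinθ ⇒ φ = -13.523°; ω_rod = −rω cosθ/√(L²−r²sin²θ) = -1.0133 rad/s.
V_P = V_A + ω_rod × AP, with AP = 0.0988 m along the rod.
Components: V_Px = −rω sinθ − a·ω_rod·sinφ = -1.3261 m/s;  V_Py = rω cosθ + a·ω_rod·cosφ = +0.18907 m/s.
|V_P| = √(V_Px² + V_Py²) = 1.3395 m/s.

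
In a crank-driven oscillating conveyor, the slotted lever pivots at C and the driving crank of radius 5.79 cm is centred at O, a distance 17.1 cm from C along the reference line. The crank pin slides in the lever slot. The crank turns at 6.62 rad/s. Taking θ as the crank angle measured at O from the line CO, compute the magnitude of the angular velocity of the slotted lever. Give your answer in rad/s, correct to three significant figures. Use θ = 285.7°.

1.05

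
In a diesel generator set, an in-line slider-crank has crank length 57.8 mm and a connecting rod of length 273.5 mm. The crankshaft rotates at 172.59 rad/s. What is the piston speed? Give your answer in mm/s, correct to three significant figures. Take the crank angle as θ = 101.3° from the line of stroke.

ω = 172.6 rad/s
For an in-line slider-crank, x = r cosθ + √(L² − r² sin²θ), so v = −rω sinθ·[1 + r cosθ/√(L² − r² sin²θ)].
With r = 0.0578 m, L = 0.2735 m, θ = 101.3°: √(L² − r² sin²θ) = 0.26756 m.
v = −0.0578·172.6·0.98061·[1 + 0.0578·-0.19595/0.26756] = -9.3682 m/s.
|v| = 9.3682 m/s = 9368.2 mm/s.

9370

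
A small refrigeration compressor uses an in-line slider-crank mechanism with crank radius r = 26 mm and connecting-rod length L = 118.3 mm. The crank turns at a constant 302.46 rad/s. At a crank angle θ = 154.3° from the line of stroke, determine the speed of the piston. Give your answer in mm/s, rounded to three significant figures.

2730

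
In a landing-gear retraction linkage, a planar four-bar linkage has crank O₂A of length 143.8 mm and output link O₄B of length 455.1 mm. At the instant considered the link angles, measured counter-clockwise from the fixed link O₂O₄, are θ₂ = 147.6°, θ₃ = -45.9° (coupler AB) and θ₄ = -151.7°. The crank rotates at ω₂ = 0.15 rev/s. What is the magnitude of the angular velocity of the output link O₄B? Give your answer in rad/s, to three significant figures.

ω₂ = 0.9425 rad/s (from 0.15 rev/s).
Differentiating the loop-closure r₂e^{iθ₂}+r₃e^{iθ₃}=r₁+r₄e^{iθ₄} gives r₂ω₂e^{iθ₂}+r₃ω₃e^{iθ₃}=r₄ω₄e^{iθ₄}.
Eliminating the other unknown: ω₄ = r₂ω₂ sin(θ₂−θ₃) / [r₄ sin(θ₄−θ₃)].
Numerator sine = -0.23345; denominator sine = -0.96222.
Result = 0.1438·0.9425·(-0.23345) / (0.4551·(-0.96222)) = +0.07225 rad/s; magnitude 0.07225 rad/s.

0.0722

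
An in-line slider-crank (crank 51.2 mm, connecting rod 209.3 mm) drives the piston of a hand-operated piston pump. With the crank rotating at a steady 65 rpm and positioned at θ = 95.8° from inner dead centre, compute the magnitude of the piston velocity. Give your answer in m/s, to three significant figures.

0.338

ω = 2π·65/60 = 6.807 rad/s
For an in-line slider-crank, x = r cosθ + √(L² − r² sin²θ), so v = −rω sinθ·[1 + r cosθ/√(L² − r² sin²θ)].
With r = 0.0512 m, L = 0.2093 m, θ = 95.8°: √(L² − r² sin²θ) = 0.20301 m.
v = −0.0512·6.807·0.99488·[1 + 0.0512·-0.10106/0.20301] = -0.33789 m/s.
|v| = 0.33789 m/s.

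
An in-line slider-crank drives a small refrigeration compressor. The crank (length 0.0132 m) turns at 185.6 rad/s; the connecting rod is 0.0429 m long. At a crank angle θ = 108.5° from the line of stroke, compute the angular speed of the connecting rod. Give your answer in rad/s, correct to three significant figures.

18.9

ω = 185.6 rad/s
The rod makes angle φ with the slider axis where L sinφ = r sinθ; differentiating, L cosφ·φ̇ = r ω cosθ.
L cosφ = √(L² − r² sin²θ) = 0.041033 m.
|ω_rod| = r ω |cosθ| / √(L² − r² sin²θ) = 0.0132·185.6·0.31730/0.041033 = 18.945 rad/s.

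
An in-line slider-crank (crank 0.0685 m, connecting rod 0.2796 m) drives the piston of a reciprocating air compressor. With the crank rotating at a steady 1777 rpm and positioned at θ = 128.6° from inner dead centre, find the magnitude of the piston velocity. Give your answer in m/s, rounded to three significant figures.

8.41

ω = 2π·1777/60 = 186.1 rad/s
For an in-line slider-crank, x = r cosθ + √(L² − r² sin²θ), so v = −rω sinθ·[1 + r cosθ/√(L² − r² sin²θ)].
With r = 0.0685 m, L = 0.2796 m, θ = 128.6°: √(L² − r² sin²θ) = 0.27443 m.
v = −0.0685·186.1·0.78152·[1 + 0.0685·-0.62388/0.27443] = -8.4107 m/s.
|v| = 8.4107 m/s.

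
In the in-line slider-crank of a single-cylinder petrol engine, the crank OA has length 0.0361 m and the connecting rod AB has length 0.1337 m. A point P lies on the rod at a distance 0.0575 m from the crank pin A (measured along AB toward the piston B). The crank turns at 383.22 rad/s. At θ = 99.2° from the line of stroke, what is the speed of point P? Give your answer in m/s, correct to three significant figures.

13.5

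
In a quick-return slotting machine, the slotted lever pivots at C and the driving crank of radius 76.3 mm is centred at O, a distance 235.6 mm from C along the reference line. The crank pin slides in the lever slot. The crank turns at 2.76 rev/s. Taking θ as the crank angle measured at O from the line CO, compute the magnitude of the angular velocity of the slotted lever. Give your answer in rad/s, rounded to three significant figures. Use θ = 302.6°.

3.33

ω = 17.34 rad/s (from 2.76 rev/s).
Crank pin A relative to C: A = (d + r cosθ, r sinθ); lever angle φ = atan2(r sinθ, d + r cosθ).
Differentiating tanφ: φ̇ = rω(d cosθ + r)/(d² + r² + 2dr cosθ).
d² + r² + 2dr cosθ = |CA|² = 0.0806992 m²;  d cosθ + r = +0.20323 m.
|ω_lever| = |0.0763·17.34·+0.20323| / 0.0806992 = 3.3323 rad/s.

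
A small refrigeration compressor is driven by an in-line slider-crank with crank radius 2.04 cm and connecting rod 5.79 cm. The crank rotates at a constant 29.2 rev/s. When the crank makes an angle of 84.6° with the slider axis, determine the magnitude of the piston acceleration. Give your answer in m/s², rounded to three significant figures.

ω = 2π·29.2 = 183.5 rad/s
x(θ) = r cosθ + √(L² − r² sin²θ); with ω constant, a = ω²·d²x/dθ².
d²x/dθ² = −r cosθ − r²(cos2θ)/√u − r⁴ sin²2θ/(4u^{3/2}),  u = L² − r² sin²θ = 0.00293994 m².
Substituting r = 0.0204 m, L = 0.0579 m, θ = 84.6°: d²x/dθ² = +0.0056099 m.
a = ω²·d²x/dθ² = (183.5)²·(+0.0056099) = +188.84 m/s²;  |a| = 188.84 m/s².

189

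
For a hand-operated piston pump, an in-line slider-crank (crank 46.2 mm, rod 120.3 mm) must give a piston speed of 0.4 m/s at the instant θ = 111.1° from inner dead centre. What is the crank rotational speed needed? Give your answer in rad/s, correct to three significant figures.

For an in-line slider-crank, |v_piston| = rω|sinθ|·[1 + r cosθ/√(L² − r² sin²θ)].
With r = 0.0462 m, L = 0.1203 m, θ = 111.1°: the bracketed kinematic factor |dx/dθ| = 0.03672 m.
ω = v/|dx/dθ| = 0.4/0.03672 = 10.893 rad/s.

10.9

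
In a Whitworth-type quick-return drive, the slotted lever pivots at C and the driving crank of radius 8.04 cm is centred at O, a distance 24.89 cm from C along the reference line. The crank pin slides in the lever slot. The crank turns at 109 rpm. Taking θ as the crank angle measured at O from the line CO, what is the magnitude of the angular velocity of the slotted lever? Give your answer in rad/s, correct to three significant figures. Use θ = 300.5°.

2.14

ω = 11.41 rad/s (from 109 rpm).
Crank pin A relative to C: A = (d + r cosθ, r sinθ); lever angle φ = atan2(r sinθ, d + r cosθ).
Differentiating tanφ: φ̇ = rω(d cosθ + r)/(d² + r² + 2dr cosθ).
d² + r² + 2dr cosθ = |CA|² = 0.0887286 m²;  d cosθ + r = +0.20673 m.
|ω_lever| = |0.0804·11.41·+0.20673| / 0.0887286 = 2.1382 rad/s.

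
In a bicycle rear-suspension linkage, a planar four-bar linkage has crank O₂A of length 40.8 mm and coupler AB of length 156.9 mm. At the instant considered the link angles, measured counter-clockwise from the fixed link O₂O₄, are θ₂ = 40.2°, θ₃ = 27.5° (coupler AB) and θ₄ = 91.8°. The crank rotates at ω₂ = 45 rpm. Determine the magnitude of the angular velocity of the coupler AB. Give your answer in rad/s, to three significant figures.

1.07

ω₂ = 4.712 rad/s (from 45 rpm).
Differentiating the loop-closure r₂e^{iθ₂}+r₃e^{iθ₃}=r₁+r₄e^{iθ₄} gives r₂ω₂e^{iθ₂}+r₃ω₃e^{iθ₃}=r₄ω₄e^{iθ₄}.
Eliminating the other unknown: ω₃ = r₂ω₂ sin(θ₄−θ₂) / [r₃ sin(θ₃−θ₄)].
Numerator sine = +0.78369; denominator sine = -0.90108.
Result = 0.0408·4.712·(+0.78369) / (0.1569·(-0.90108)) = -1.0658 rad/s; magnitude 1.0658 rad/s.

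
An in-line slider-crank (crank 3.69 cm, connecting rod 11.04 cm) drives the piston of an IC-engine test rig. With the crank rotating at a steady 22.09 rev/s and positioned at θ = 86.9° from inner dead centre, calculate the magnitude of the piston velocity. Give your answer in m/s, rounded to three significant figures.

5.21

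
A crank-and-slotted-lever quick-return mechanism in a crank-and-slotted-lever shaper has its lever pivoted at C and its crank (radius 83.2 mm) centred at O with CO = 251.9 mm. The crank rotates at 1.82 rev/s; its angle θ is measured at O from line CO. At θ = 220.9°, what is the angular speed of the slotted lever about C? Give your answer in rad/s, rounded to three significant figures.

2.64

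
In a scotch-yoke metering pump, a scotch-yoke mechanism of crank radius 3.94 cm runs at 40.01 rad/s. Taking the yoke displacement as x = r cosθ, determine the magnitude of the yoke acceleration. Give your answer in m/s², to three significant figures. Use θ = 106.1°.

17.5

ω = 40.01 rad/s
x = r cosθ ⇒ ẍ = −rω² cosθ (ω constant).
|a| = rω²|cosθ| = 0.0394·(40.01)²·|cos 106.1°| = 17.491 m/s².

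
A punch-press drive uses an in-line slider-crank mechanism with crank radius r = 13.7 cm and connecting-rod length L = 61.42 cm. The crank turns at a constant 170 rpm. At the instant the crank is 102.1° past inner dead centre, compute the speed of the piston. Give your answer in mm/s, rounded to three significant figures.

2270

ω = 2π·170/60 = 17.8 rad/s
For an in-line slider-crank, x = r cosθ + √(L² − r² sin²θ), so v = −rω sinθ·[1 + r cosθ/√(L² − r² sin²θ)].
With r = 0.137 m, L = 0.6142 m, θ = 102.1°: √(L² − r² sin²θ) = 0.59941 m.
v = −0.137·17.8·0.97778·[1 + 0.137·-0.20962/0.59941] = -2.2705 m/s.
|v| = 2.2705 m/s = 2270.5 mm/s.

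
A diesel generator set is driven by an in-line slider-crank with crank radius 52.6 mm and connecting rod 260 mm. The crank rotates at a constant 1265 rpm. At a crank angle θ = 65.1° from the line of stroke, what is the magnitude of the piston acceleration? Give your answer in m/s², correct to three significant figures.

ω = 2π·1265/60 = 132.5 rad/s
x(θ) = r cosθ + √(L² − r² sin²θ); with ω constant, a = ω²·d²x/dθ².
d²x/dθ² = −r cosθ − r²(cos2θ)/√u − r⁴ sin²2θ/(4u^{3/2}),  u = L² − r² sin²θ = 0.0653237 m².
Substituting r = 0.0526 m, L = 0.26 m, θ = 65.1°: d²x/dθ² = -0.015226 m.
a = ω²·d²x/dθ² = (132.5)²·(-0.015226) = -267.19 m/s²;  |a| = 267.19 m/s².

267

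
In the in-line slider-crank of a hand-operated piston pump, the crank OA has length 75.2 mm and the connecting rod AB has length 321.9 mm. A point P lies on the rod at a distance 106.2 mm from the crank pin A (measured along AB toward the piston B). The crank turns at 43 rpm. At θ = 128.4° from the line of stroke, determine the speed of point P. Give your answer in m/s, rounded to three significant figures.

0.289

ω = 4.503 rad/s.  Crank-pin speed |V_A| = rω = 0.33862 m/s, perpendicular to OA.
Rod angle: sinφ = −(r/L) sinθ ⇒ φ = -10.549°; ω_rod = −rω cosθ/√(L²−r²sin²θ) = +0.66465 rad/s.
V_P = V_A + ω_rod × AP, with AP = 0.1062 m along the rod.
Components: V_Px = −rω sinθ − a·ω_rod·sinφ = -0.25245 m/s;  V_Py = rω cosθ + a·ω_rod·cosφ = -0.14094 m/s.
|V_P| = √(V_Px² + V_Py²) = 0.28913 m/s.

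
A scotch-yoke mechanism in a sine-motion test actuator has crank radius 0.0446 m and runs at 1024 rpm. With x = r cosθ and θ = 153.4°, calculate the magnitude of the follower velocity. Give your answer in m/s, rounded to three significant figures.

2.14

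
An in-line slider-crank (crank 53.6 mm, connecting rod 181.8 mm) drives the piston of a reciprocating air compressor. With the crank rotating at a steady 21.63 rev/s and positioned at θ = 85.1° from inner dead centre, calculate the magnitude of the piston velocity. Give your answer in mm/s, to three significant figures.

7450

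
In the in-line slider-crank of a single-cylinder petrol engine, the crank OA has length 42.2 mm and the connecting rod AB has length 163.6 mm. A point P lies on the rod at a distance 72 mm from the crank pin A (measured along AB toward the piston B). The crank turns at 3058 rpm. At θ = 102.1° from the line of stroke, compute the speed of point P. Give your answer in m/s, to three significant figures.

13.0

ω = 320.2 rad/s.  Crank-pin speed |V_A| = rω = 13.514 m/s, perpendicular to OA.
Rod angle: sinφ = −(r/L) sinθ ⇒ φ = -14.609°; ω_rod = −rω cosθ/√(L²−r²sin²θ) = +17.894 rad/s.
V_P = V_A + ω_rod × AP, with AP = 0.072 m along the rod.
Components: V_Px = −rω sinθ − a·ω_rod·sinφ = -12.889 m/s;  V_Py = rω cosθ + a·ω_rod·cosφ = -1.5861 m/s.
|V_P| = √(V_Px² + V_Py²) = 12.986 m/s.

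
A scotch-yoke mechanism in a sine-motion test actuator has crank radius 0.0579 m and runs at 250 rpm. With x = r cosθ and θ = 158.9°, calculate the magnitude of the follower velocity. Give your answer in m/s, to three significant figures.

0.546

ω = 26.18 rad/s (from 250 rpm).
x = r cosθ ⇒ ẋ = −rω sinθ.
|v| = rω|sinθ| = 0.0579·26.18·|sin 158.9°| = 0.54569 m/s.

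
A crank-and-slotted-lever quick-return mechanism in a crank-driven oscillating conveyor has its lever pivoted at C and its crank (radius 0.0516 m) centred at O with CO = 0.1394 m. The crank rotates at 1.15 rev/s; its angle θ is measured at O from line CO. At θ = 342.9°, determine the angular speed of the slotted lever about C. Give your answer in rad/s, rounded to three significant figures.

1.92

ω = 7.226 rad/s (from 1.15 rev/s).
Crank pin A relative to C: A = (d + r cosθ, r sinθ); lever angle φ = atan2(r sinθ, d + r cosθ).
Differentiating tanφ: φ̇ = rω(d cosθ + r)/(d² + r² + 2dr cosθ).
d² + r² + 2dr cosθ = |CA|² = 0.035845 m²;  d cosθ + r = +0.18484 m.
|ω_lever| = |0.0516·7.226·+0.18484| / 0.035845 = 1.9226 rad/s.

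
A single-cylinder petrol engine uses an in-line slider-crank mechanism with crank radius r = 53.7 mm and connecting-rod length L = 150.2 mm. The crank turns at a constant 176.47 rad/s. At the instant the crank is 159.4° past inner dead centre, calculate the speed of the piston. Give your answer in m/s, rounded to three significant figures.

2.21

ω = 176.5 rad/s
For an in-line slider-crank, x = r cosθ + √(L² − r² sin²θ), so v = −rω sinθ·[1 + r cosθ/√(L² − r² sin²θ)].
With r = 0.0537 m, L = 0.1502 m, θ = 159.4°: √(L² − r² sin²θ) = 0.14901 m.
v = −0.0537·176.5·0.35184·[1 + 0.0537·-0.93606/0.14901] = -2.2094 m/s.
|v| = 2.2094 m/s.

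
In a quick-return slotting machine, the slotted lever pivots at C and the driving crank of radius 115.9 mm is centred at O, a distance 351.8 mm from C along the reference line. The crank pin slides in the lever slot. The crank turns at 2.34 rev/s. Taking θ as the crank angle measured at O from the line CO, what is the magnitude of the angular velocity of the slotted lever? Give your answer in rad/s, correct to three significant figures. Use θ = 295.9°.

2.66

ω = 14.7 rad/s (from 2.34 rev/s).
Crank pin A relative to C: A = (d + r cosθ, r sinθ); lever angle φ = atan2(r sinθ, d + r cosθ).
Differentiating tanφ: φ̇ = rω(d cosθ + r)/(d² + r² + 2dr cosθ).
d² + r² + 2dr cosθ = |CA|² = 0.172816 m²;  d cosθ + r = +0.26957 m.
|ω_lever| = |0.1159·14.7·+0.26957| / 0.172816 = 2.658 rad/s.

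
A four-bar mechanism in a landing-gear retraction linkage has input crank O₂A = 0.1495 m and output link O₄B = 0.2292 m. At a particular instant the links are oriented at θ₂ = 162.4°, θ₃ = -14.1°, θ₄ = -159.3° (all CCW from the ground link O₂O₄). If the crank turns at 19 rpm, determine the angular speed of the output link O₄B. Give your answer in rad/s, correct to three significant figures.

0.139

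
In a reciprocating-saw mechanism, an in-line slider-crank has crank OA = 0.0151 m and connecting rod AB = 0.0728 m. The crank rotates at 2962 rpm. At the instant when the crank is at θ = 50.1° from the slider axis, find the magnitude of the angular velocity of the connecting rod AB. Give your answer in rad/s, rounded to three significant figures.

ω = 310.2 rad/s (converted from 2962 rpm).
The rod makes angle φ with the slider axis where L sinφ = r sinθ; differentiating, L cosφ·φ̇ = r ω cosθ.
L cosφ = √(L² − r² sin²θ) = 0.071872 m.
|ω_rod| = r ω |cosθ| / √(L² − r² sin²θ) = 0.0151·310.2·0.64145/0.071872 = 41.801 rad/s.

41.8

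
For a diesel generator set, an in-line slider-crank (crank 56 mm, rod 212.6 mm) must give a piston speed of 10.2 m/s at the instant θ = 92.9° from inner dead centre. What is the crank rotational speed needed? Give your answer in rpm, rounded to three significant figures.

For an in-line slider-crank, |v_piston| = rω|sinθ|·[1 + r cosθ/√(L² − r² sin²θ)].
With r = 0.056 m, L = 0.2126 m, θ = 92.9°: the bracketed kinematic factor |dx/dθ| = 0.055156 m.
ω = v/|dx/dθ| = 10.2/0.055156 = 184.93 rad/s.
N = 60ω/(2π) = 1766 rpm.

1770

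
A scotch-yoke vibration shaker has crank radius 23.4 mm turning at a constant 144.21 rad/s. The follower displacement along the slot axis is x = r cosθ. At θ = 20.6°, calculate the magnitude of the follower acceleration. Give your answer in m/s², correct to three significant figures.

ω = 144.2 rad/s
x = r cosθ ⇒ ẍ = −rω² cosθ (ω constant).
|a| = rω²|cosθ| = 0.0234·(144.2)²·|cos 20.6°| = 455.52 m/s².

456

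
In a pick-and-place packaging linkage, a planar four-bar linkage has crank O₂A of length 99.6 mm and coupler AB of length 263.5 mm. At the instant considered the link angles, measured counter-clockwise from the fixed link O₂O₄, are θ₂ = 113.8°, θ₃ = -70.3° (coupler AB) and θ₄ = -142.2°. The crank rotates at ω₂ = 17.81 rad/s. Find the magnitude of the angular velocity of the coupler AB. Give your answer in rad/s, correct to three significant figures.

6.87

ω₂ = 17.81 rad/s
Differentiating the loop-closure r₂e^{iθ₂}+r₃e^{iθ₃}=r₁+r₄e^{iθ₄} gives r₂ω₂e^{iθ₂}+r₃ω₃e^{iθ₃}=r₄ω₄e^{iθ₄}.
Eliminating the other unknown: ω₃ = r₂ω₂ sin(θ₄−θ₂) / [r₃ sin(θ₃−θ₄)].
Numerator sine = +0.97030; denominator sine = +0.95052.
Result = 0.0996·17.81·(+0.97030) / (0.2635·(+0.95052)) = +6.8721 rad/s; magnitude 6.8721 rad/s.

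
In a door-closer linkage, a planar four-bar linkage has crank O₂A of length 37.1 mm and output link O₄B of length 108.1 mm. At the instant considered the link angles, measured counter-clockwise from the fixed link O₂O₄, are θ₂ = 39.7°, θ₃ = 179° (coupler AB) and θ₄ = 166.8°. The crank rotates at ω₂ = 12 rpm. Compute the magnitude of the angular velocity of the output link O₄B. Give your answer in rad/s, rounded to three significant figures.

1.33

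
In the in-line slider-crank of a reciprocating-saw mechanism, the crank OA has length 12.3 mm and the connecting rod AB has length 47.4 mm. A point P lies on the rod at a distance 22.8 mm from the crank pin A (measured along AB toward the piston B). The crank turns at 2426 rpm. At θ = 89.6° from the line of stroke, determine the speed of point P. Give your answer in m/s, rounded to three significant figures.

ω = 254.1 rad/s.  Crank-pin speed |V_A| = rω = 3.1248 m/s, perpendicular to OA.
Rod angle: sinφ = −(r/L) sinθ ⇒ φ = -15.040°; ω_rod = −rω cosθ/√(L²−r²sin²θ) = -0.47656 rad/s.
V_P = V_A + ω_rod × AP, with AP = 0.0228 m along the rod.
Components: V_Px = −rω sinθ − a·ω_rod·sinφ = -3.1276 m/s;  V_Py = rω cosθ + a·ω_rod·cosφ = +0.011322 m/s.
|V_P| = √(V_Px² + V_Py²) = 3.1276 m/s.

3.13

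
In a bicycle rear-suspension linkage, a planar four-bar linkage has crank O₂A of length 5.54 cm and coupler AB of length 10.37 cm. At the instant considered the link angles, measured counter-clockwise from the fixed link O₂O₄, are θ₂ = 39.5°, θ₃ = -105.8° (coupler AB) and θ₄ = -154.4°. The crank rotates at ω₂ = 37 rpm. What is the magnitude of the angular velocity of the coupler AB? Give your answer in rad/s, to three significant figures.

ω₂ = 3.875 rad/s (from 37 rpm).
Differentiating the loop-closure r₂e^{iθ₂}+r₃e^{iθ₃}=r₁+r₄e^{iθ₄} gives r₂ω₂e^{iθ₂}+r₃ω₃e^{iθ₃}=r₄ω₄e^{iθ₄}.
Eliminating the other unknown: ω₃ = r₂ω₂ sin(θ₄−θ₂) / [r₃ sin(θ₃−θ₄)].
Numerator sine = +0.24023; denominator sine = +0.75011.
Result = 0.0554·3.875·(+0.24023) / (0.1037·(+0.75011)) = +0.66292 rad/s; magnitude 0.66292 rad/s.

0.663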